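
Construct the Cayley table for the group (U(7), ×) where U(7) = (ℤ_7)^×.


Elements: {1, 2, 3, 4, 5, 6}
Operation: multiplication mod 7
Entry (a, b) = (a × b) mod 7

Cayley table:
  | 1 | 2 | 3 | 4 | 5 | 6
1 | 1 | 2 | 3 | 4 | 5 | 6
2 | 2 | 4 | 6 | 1 | 3 | 5
3 | 3 | 6 | 2 | 5 | 1 | 4
4 | 4 | 1 | 5 | 2 | 6 | 3
5 | 5 | 3 | 1 | 6 | 4 | 2
6 | 6 | 5 | 4 | 3 | 2 | 1


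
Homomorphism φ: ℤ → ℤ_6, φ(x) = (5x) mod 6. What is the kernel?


Kernel = preimage of identity
ker(φ) = {x ∈ ℤ : 5x ≡ 0 (mod 6)}. gcd(5,6) = 1, so 5x ≡ 0 (mod 6) ⟺ x ≡ 0 (mod 6/1 = 6). Hence ker(φ) = 6ℤ

ker(φ) = 6ℤ


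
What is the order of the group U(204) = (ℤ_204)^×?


U(n) is the group of units mod n; |U(n)| = φ(n)
|U(204)| = φ(204) = 64

|U(204) = (ℤ_204)^×| = 64


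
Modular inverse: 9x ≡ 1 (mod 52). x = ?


Use the extended Euclidean algorithm to write 1 = 9·s + 52·t; then s mod 52 is the inverse.
Euclidean algorithm:
  9 = 0·52 + 9
  52 = 5·9 + 7
  9 = 1·7 + 2
  7 = 3·2 + 1
  2 = 2·1 + 0
gcd(9,52) = 1
Back-substitution gives: 9·(-23) + 52·(4) = 1
So 9⁻¹ ≡ -23 ≡ 29 (mod 52)
Check: 9 × 29 = 261 ≡ 1 (mod 52) ✓

9⁻¹ ≡ 29 (mod 52)


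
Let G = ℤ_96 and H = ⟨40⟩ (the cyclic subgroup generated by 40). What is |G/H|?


|⟨40⟩| = n / gcd(40, 96) = 96 / 8 = 12
H is normal (ℤ_96 is abelian).
|G/H| = |G| / |H| = 96 / 12 = 8

|G/H| = 8


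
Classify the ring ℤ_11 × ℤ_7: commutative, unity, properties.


Direct product ring; commutative with unity (1,1); but (1,0)·(0,1) = (0,0) gives zero divisors, so not an integral domain
Commutative: Yes
Integral domain: No
Has unity: Yes

ℤ_11 × ℤ_7: Commutative=Yes, Unity=Yes


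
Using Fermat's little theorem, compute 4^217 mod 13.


Fermat's little theorem: if p is prime and gcd(a,p)=1, then a^(p-1) ≡ 1 (mod p)
p = 13 is prime, gcd(4,13) = 1
Reduce exponent: 217 mod 12 = 1
So 4^217 ≡ 4^1 (mod 13)
4^1 mod 13 = 4

4^217 ≡ 4 (mod 13)


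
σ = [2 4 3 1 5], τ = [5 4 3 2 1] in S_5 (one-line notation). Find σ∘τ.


σ∘τ: apply τ first, then σ
1 →τ 5 →σ 5
2 →τ 4 →σ 1
3 →τ 3 →σ 3
4 →τ 2 →σ 4
5 →τ 1 →σ 2

σ∘τ = [5 1 3 4 2]


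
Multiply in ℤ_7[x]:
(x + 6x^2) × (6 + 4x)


Expand and collect like terms; reduce coefficients mod 7:
x^0: 0·6 = 0 ≡ 0 (mod 7)
x^1: 0·4 + 1·6 = 6 ≡ 6 (mod 7)
x^2: 1·4 + 6·6 = 40 ≡ 5 (mod 7)
x^3: 6·4 = 24 ≡ 3 (mod 7)
Result: 6x + 5x^2 + 3x^3

f · g = 6x + 5x^2 + 3x^3


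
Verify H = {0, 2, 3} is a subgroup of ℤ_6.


Subgroup test for H = {0, 2, 3} in (ℤ_6, +):
(1) 0 ∈ H? Yes
(2) Closure: for all a,b ∈ H, (a+b) mod 6 ∈ H? No  [counterexample: 2 + 2 = 4 ∉ H]
(3) Inverses: for all a ∈ H, -a mod 6 ∈ H? No

No, H is not a subgroup of ℤ_6


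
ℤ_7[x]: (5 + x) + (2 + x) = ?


Add coefficients mod 7:
x^0: 5 + 2 = 0 (mod 7)
x^1: 1 + 1 = 2 (mod 7)
Result: 2x

f + g = 2x


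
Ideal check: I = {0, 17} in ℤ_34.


Check ideal conditions for I = {0, 17} in ℤ_34:
(1) I is an additive subgroup? Yes
(2) For r ∈ ℤ_34 and a ∈ I: r·a ∈ I? Yes

Yes, I is an ideal of ℤ_34


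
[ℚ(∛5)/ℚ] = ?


∛5 has minimal polynomial x³ - 5 (irreducible over ℚ since 5 is not a perfect cube)

[ℚ(∛5)/ℚ] = 3


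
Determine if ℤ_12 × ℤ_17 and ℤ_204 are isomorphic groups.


Comparing ℤ_12 × ℤ_17 and ℤ_204:
gcd(12,17) = 1, so ℤ_12 × ℤ_17 ≅ ℤ_204 (CRT)

Yes, ℤ_12 × ℤ_17 ≅ ℤ_204


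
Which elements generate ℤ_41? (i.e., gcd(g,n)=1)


g generates ℤ_n iff gcd(g,n) = 1
Prime factors of 41: 41
Generators are g ∈ {1,...,40} not divisible by any of these primes.
Generators: {1, 2, 3, 4, 5, 6, 7, 8, 9, 10, 11, 12, 13, 14, 15, 16, 17, 18, 19, 20, 21, 22, 23, 24, 25, 26, 27, 28, 29, 30, 31, 32, 33, 34, 35, 36, 37, 38, 39, 40}
Number of generators = φ(41) = 40

Generators of ℤ_41 = {1, 2, 3, 4, 5, 6, 7, 8, 9, 10, 11, 12, 13, 14, 15, 16, 17, 18, 19, 20, 21, 22, 23, 24, 25, 26, 27, 28, 29, 30, 31, 32, 33, 34, 35, 36, 37, 38, 39, 40}


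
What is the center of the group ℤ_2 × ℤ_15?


Z(G) = {g ∈ G | gx = xg for all x ∈ G}
Direct product of abelian groups is abelian, so Z(G) = G

Z(ℤ_2 × ℤ_15) = ℤ_2 × ℤ_15


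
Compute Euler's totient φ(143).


Factor n: 143 = 11 × 13
φ(n) = n · ∏(1 - 1/p) over distinct primes p | n
φ(143) = 143 · (1 - 1/11) · (1 - 1/13) = 120

φ(143) = 120


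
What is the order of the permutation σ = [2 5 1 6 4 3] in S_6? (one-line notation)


Cycle decomposition: (1 2 5 4 6 3)
Cycle lengths: 6
Order = lcm(6) = 6

ord(σ) = 6


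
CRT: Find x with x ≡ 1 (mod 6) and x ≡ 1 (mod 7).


m₁ = 6, m₂ = 7, gcd = 1, so CRT applies. M = m₁·m₂ = 42
Let M₁ = M/m₁ = 7, M₂ = M/m₂ = 6
Find y₁ ≡ M₁⁻¹ (mod m₁): 7⁻¹ ≡ 1 (mod 6)
Find y₂ ≡ M₂⁻¹ (mod m₂): 6⁻¹ ≡ 6 (mod 7)
x = a₁·M₁·y₁ + a₂·M₂·y₂ = 1·7·1 + 1·6·6 = 43
Reduce mod 42: x ≡ 1
Check: 1 mod 6 = 1 ✓, 1 mod 7 = 1 ✓

x ≡ 1 (mod 42)


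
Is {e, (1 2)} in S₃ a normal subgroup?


H = {e, (1 2)} in S₃
(1 3)(1 2)(1 3)⁻¹ = (2 3) ∉ {e, (1 2)}, so it is not normal

No, not a normal subgroup


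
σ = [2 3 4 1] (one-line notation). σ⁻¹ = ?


To find σ⁻¹, swap domain and range:
σ(1) = 2 → σ⁻¹(2) = 1
σ(2) = 3 → σ⁻¹(3) = 2
σ(3) = 4 → σ⁻¹(4) = 3
σ(4) = 1 → σ⁻¹(1) = 4

σ⁻¹ = [4 1 2 3]


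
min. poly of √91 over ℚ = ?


√91 satisfies x² - 91 = 0, irreducible over ℚ since 91 is squarefree

Minimal polynomial: x² - 91


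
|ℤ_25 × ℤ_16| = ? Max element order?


|ℤ_25 × ℤ_16| = 25 × 16 = 400
Max element order = lcm(25,16) = 400
Cyclic? Yes (gcd=1)

|ℤ_25×ℤ_16| = 400, max element order = 400


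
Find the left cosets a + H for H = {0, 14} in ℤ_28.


H = {0, 14}, |H| = 2
Number of cosets = |G|/|H| = 28/2 = 14
0 + H = {0, 14}
1 + H = {1, 15}
2 + H = {2, 16}
3 + H = {3, 17}
4 + H = {4, 18}
5 + H = {5, 19}
6 + H = {6, 20}
7 + H = {7, 21}
8 + H = {8, 22}
9 + H = {9, 23}
10 + H = {10, 24}
11 + H = {11, 25}
12 + H = {12, 26}
13 + H = {13, 27}

Cosets: 0+H={0,14}; 1+H={1,15}; 2+H={2,16}; 3+H={3,17}; 4+H={4,18}; 5+H={5,19}; 6+H={6,20}; 7+H={7,21}; 8+H={8,22}; 9+H={9,23}; 10+H={10,24}; 11+H={11,25}; 12+H={12,26}; 13+H={13,27}


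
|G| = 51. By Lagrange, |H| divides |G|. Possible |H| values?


Lagrange's theorem: |H| divides |G|
|G| = 51
Divisors of 51: 1, 3, 17, 51

Possible subgroup orders: {1, 3, 17, 51}


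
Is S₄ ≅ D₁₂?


Comparing S₄ and D₁₂:
S₄ has trivial center; D₁₂ has center {e, r⁶}

No, S₄ ≇ D₁₂


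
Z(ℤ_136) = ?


Z(G) = {g ∈ G | gx = xg for all x ∈ G}
ℤ_136 is abelian, so Z(G) = G

Z(ℤ_136) = ℤ_136


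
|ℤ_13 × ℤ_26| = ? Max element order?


|ℤ_13 × ℤ_26| = 13 × 26 = 338
Max element order = lcm(13,26) = 26
Cyclic? No (gcd=13)

|ℤ_13×ℤ_26| = 338, max element order = 26


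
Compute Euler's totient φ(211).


Factor n: 211 = 211
φ(n) = n · ∏(1 - 1/p) over distinct primes p | n
φ(211) = 211 · (1 - 1/211) = 210

φ(211) = 210


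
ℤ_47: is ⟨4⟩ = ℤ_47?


g generates ℤ_n iff gcd(g, n) = 1
gcd(4, 47) = 1
Since gcd = 1, 4 is a generator.

Yes, 4 generates ℤ_47


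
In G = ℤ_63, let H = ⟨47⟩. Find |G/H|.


|⟨47⟩| = n / gcd(47, 63) = 63 / 1 = 63
H is normal (ℤ_63 is abelian).
|G/H| = |G| / |H| = 63 / 63 = 1

|G/H| = 1


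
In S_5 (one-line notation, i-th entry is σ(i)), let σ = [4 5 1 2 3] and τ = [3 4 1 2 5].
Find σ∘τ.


σ∘τ: apply τ first, then σ
1 →τ 3 →σ 1
2 →τ 4 →σ 2
3 →τ 1 →σ 4
4 →τ 2 →σ 5
5 →τ 5 →σ 3

σ∘τ = [1 2 4 5 3]


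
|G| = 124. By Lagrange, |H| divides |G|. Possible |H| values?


Lagrange's theorem: |H| divides |G|
|G| = 124
Divisors of 124: 1, 2, 4, 31, 62, 124

Possible subgroup orders: {1, 2, 4, 31, 62, 124}


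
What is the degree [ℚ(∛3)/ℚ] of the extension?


∛3 has minimal polynomial x³ - 3 (irreducible over ℚ since 3 is not a perfect cube)

[ℚ(∛3)/ℚ] = 3


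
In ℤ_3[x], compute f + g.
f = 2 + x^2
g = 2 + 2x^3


Add coefficients mod 3:
x^0: 2 + 2 = 1 (mod 3)
x^1: 0 + 0 = 0 (mod 3)
x^2: 1 + 0 = 1 (mod 3)
x^3: 0 + 2 = 2 (mod 3)
Result: 1 + x^2 + 2x^3

f + g = 1 + x^2 + 2x^3


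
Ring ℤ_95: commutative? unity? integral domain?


ℤ_95 is a commutative ring with unity 1; 95 = 5×19 is composite, so 5·19 ≡ 0 gives zero divisors (not an integral domain)
Commutative: Yes
Integral domain: No
Has unity: Yes

ℤ_95: Commutative=Yes, Unity=Yes


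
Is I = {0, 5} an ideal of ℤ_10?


Check ideal conditions for I = {0, 5} in ℤ_10:
(1) I is an additive subgroup? Yes
(2) For r ∈ ℤ_10 and a ∈ I: r·a ∈ I? Yes

Yes, I is an ideal of ℤ_10


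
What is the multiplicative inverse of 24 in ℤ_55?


Use the extended Euclidean algorithm to write 1 = 24·s + 55·t; then s mod 55 is the inverse.
Euclidean algorithm:
  24 = 0·55 + 24
  55 = 2·24 + 7
  24 = 3·7 + 3
  7 = 2·3 + 1
  3 = 3·1 + 0
gcd(24,55) = 1
Back-substitution gives: 24·(-16) + 55·(7) = 1
So 24⁻¹ ≡ -16 ≡ 39 (mod 55)
Check: 24 × 39 = 936 ≡ 1 (mod 55) ✓

24⁻¹ ≡ 39 (mod 55)


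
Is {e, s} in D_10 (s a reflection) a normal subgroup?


H = {e, s} in D_10 (s a reflection)
r·s·r⁻¹ = sr⁻² ≠ s for n ≥ 3, so {e, s} is not closed under conjugation

No, not a normal subgroup


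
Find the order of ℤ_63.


ℤ_n has n elements.

|ℤ_63| = 63


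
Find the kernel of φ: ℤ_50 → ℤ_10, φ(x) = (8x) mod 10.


Kernel = preimage of identity
ker(φ) = {x ∈ ℤ_50 : 8x ≡ 0 (mod 10)}. Since 10 | 50, φ is well-defined. The kernel is the cyclic subgroup ⟨5⟩ of ℤ_50 (order 10), i.e. {0, 5, 10, 15, 20, 25, 30, 35, 40, 45}

ker(φ) = {0, 5, 10, 15, 20, 25, 30, 35, 40, 45}


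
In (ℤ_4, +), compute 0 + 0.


Operation: addition mod 4
0 + 0 = (a + b) mod 4 with a = 0, b = 0

0 + 0 = 0


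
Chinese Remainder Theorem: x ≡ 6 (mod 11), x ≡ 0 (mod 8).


m₁ = 11, m₂ = 8, gcd = 1, so CRT applies. M = m₁·m₂ = 88
Let M₁ = M/m₁ = 8, M₂ = M/m₂ = 11
Find y₁ ≡ M₁⁻¹ (mod m₁): 8⁻¹ ≡ 7 (mod 11)
Find y₂ ≡ M₂⁻¹ (mod m₂): 11⁻¹ ≡ 3 (mod 8)
x = a₁·M₁·y₁ + a₂·M₂·y₂ = 6·8·7 + 0·11·3 = 336
Reduce mod 88: x ≡ 72
Check: 72 mod 11 = 6 ✓, 72 mod 8 = 0 ✓

x ≡ 72 (mod 88)


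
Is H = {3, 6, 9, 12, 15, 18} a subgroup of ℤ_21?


Subgroup test for H = {3, 6, 9, 12, 15, 18} in (ℤ_21, +):
(1) 0 ∈ H? No
(2) Closure: for all a,b ∈ H, (a+b) mod 21 ∈ H? No  [counterexample: 3 + 18 = 0 ∉ H]
(3) Inverses: for all a ∈ H, -a mod 21 ∈ H? Yes

No, H is not a subgroup of ℤ_21


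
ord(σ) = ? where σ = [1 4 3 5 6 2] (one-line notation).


Cycle decomposition: (2 4 5 6)
Cycle lengths: 4
Order = lcm(4) = 4

ord(σ) = 4


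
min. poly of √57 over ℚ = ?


√57 satisfies x² - 57 = 0, irreducible over ℚ since 57 is squarefree

Minimal polynomial: x² - 57


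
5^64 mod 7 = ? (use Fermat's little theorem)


Fermat's little theorem: if p is prime and gcd(a,p)=1, then a^(p-1) ≡ 1 (mod p)
p = 7 is prime, gcd(5,7) = 1
Reduce exponent: 64 mod 6 = 4
So 5^64 ≡ 5^4 (mod 7)
5^4 mod 7 = 2

5^64 ≡ 2 (mod 7)


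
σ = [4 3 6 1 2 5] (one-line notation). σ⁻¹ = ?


To find σ⁻¹, swap domain and range:
σ(1) = 4 → σ⁻¹(4) = 1
σ(2) = 3 → σ⁻¹(3) = 2
σ(3) = 6 → σ⁻¹(6) = 3
σ(4) = 1 → σ⁻¹(1) = 4
σ(5) = 2 → σ⁻¹(2) = 5
σ(6) = 5 → σ⁻¹(5) = 6

σ⁻¹ = [4 5 2 1 6 3]


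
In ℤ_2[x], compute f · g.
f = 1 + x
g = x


Expand and collect like terms; reduce coefficients mod 2:
x^0: 1·0 = 0 ≡ 0 (mod 2)
x^1: 1·1 + 1·0 = 1 ≡ 1 (mod 2)
x^2: 1·1 = 1 ≡ 1 (mod 2)
Result: x + x^2

f · g = x + x^2


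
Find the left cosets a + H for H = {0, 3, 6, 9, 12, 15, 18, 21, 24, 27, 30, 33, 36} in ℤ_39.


H = {0, 3, 6, 9, 12, 15, 18, 21, 24, 27, 30, 33, 36}, |H| = 13
Number of cosets = |G|/|H| = 39/13 = 3
0 + H = {0, 3, 6, 9, 12, 15, 18, 21, 24, 27, 30, 33, 36}
1 + H = {1, 4, 7, 10, 13, 16, 19, 22, 25, 28, 31, 34, 37}
2 + H = {2, 5, 8, 11, 14, 17, 20, 23, 26, 29, 32, 35, 38}

Cosets: 0+H={0,3,6,9,12,15,18,21,24,27,30,33,36}; 1+H={1,4,7,10,13,16,19,22,25,28,31,34,37}; 2+H={2,5,8,11,14,17,20,23,26,29,32,35,38}


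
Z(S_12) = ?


Z(G) = {g ∈ G | gx = xg for all x ∈ G}
S_n is non-abelian for n ≥ 3; Z(S_12) is trivial

Z(S_12) = {e}


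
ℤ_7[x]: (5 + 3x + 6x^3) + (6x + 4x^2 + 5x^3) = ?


Add coefficients mod 7:
x^0: 5 + 0 = 5 (mod 7)
x^1: 3 + 6 = 2 (mod 7)
x^2: 0 + 4 = 4 (mod 7)
x^3: 6 + 5 = 4 (mod 7)
Result: 5 + 2x + 4x^2 + 4x^3

f + g = 5 + 2x + 4x^2 + 4x^3


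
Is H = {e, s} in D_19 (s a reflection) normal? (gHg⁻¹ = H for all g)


H = {e, s} in D_19 (s a reflection)
r·s·r⁻¹ = sr⁻² ≠ s for n ≥ 3, so {e, s} is not closed under conjugation

No, not a normal subgroup


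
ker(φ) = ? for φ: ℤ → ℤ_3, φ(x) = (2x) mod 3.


Kernel = preimage of identity
ker(φ) = {x ∈ ℤ : 2x ≡ 0 (mod 3)}. gcd(2,3) = 1, so 2x ≡ 0 (mod 3) ⟺ x ≡ 0 (mod 3/1 = 3). Hence ker(φ) = 3ℤ

ker(φ) = 3ℤ


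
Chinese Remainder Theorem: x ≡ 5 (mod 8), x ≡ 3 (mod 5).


m₁ = 8, m₂ = 5, gcd = 1, so CRT applies. M = m₁·m₂ = 40
Let M₁ = M/m₁ = 5, M₂ = M/m₂ = 8
Find y₁ ≡ M₁⁻¹ (mod m₁): 5⁻¹ ≡ 5 (mod 8)
Find y₂ ≡ M₂⁻¹ (mod m₂): 8⁻¹ ≡ 2 (mod 5)
x = a₁·M₁·y₁ + a₂·M₂·y₂ = 5·5·5 + 3·8·2 = 173
Reduce mod 40: x ≡ 13
Check: 13 mod 8 = 5 ✓, 13 mod 5 = 3 ✓

x ≡ 13 (mod 40)


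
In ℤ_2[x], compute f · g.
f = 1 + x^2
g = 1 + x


Expand and collect like terms; reduce coefficients mod 2:
x^0: 1·1 = 1 ≡ 1 (mod 2)
x^1: 1·1 + 0·1 = 1 ≡ 1 (mod 2)
x^2: 0·1 + 1·1 = 1 ≡ 1 (mod 2)
x^3: 1·1 = 1 ≡ 1 (mod 2)
Result: 1 + x + x^2 + x^3

f · g = 1 + x + x^2 + x^3


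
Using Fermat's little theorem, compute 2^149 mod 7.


Fermat's little theorem: if p is prime and gcd(a,p)=1, then a^(p-1) ≡ 1 (mod p)
p = 7 is prime, gcd(2,7) = 1
Reduce exponent: 149 mod 6 = 5
So 2^149 ≡ 2^5 (mod 7)
2^5 mod 7 = 4

2^149 ≡ 4 (mod 7)


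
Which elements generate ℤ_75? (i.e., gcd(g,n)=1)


g generates ℤ_n iff gcd(g,n) = 1
Prime factors of 75: 3, 5
Generators are g ∈ {1,...,74} not divisible by any of these primes.
Generators: {1, 2, 4, 7, 8, 11, 13, 14, 16, 17, 19, 22, 23, 26, 28, 29, 31, 32, 34, 37, 38, 41, 43, 44, 46, 47, 49, 52, 53, 56, 58, 59, 61, 62, 64, 67, 68, 71, 73, 74}
Number of generators = φ(75) = 40

Generators of ℤ_75 = {1, 2, 4, 7, 8, 11, 13, 14, 16, 17, 19, 22, 23, 26, 28, 29, 31, 32, 34, 37, 38, 41, 43, 44, 46, 47, 49, 52, 53, 56, 58, 59, 61, 62, 64, 67, 68, 71, 73, 74}


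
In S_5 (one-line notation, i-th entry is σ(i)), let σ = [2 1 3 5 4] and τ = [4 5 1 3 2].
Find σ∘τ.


σ∘τ: apply τ first, then σ
1 →τ 4 →σ 5
2 →τ 5 →σ 4
3 →τ 1 →σ 2
4 →τ 3 →σ 3
5 →τ 2 →σ 1

σ∘τ = [5 4 2 3 1]


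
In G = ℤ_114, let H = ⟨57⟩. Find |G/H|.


|⟨57⟩| = n / gcd(57, 114) = 114 / 57 = 2
H is normal (ℤ_114 is abelian).
|G/H| = |G| / |H| = 114 / 2 = 57

|G/H| = 57


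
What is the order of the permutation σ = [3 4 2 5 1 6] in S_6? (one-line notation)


Cycle decomposition: (1 3 2 4 5)
Cycle lengths: 5
Order = lcm(5) = 5

ord(σ) = 5


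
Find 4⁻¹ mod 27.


Use the extended Euclidean algorithm to write 1 = 4·s + 27·t; then s mod 27 is the inverse.
Euclidean algorithm:
  4 = 0·27 + 4
  27 = 6·4 + 3
  4 = 1·3 + 1
  3 = 3·1 + 0
gcd(4,27) = 1
Back-substitution gives: 4·(7) + 27·(-1) = 1
So 4⁻¹ ≡ 7 ≡ 7 (mod 27)
Check: 4 × 7 = 28 ≡ 1 (mod 27) ✓

4⁻¹ ≡ 7 (mod 27)


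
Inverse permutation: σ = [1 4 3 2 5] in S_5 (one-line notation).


To find σ⁻¹, swap domain and range:
σ(1) = 1 → σ⁻¹(1) = 1
σ(2) = 4 → σ⁻¹(4) = 2
σ(3) = 3 → σ⁻¹(3) = 3
σ(4) = 2 → σ⁻¹(2) = 4
σ(5) = 5 → σ⁻¹(5) = 5

σ⁻¹ = [1 4 3 2 5]


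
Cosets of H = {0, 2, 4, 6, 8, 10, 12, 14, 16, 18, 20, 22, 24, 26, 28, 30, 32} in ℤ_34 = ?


H = {0, 2, 4, 6, 8, 10, 12, 14, 16, 18, 20, 22, 24, 26, 28, 30, 32}, |H| = 17
Number of cosets = |G|/|H| = 34/17 = 2
0 + H = {0, 2, 4, 6, 8, 10, 12, 14, 16, 18, 20, 22, 24, 26, 28, 30, 32}
1 + H = {1, 3, 5, 7, 9, 11, 13, 15, 17, 19, 21, 23, 25, 27, 29, 31, 33}

Cosets: 0+H={0,2,4,6,8,10,12,14,16,18,20,22,24,26,28,30,32}; 1+H={1,3,5,7,9,11,13,15,17,19,21,23,25,27,29,31,33}


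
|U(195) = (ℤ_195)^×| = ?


U(n) is the group of units mod n; |U(n)| = φ(n)
|U(195)| = φ(195) = 96

|U(195) = (ℤ_195)^×| = 96


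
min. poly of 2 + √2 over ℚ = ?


Let α = 2 + √2. Then α - 2 = √2, so (α - 2)² = 2, giving α² - 4α + 2 = 0. Degree 2 and α ∉ ℚ, so this is the minimal polynomial.

Minimal polynomial: x² - 4x + 2


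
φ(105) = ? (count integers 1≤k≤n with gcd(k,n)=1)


Factor n: 105 = 3 × 5 × 7
φ(n) = n · ∏(1 - 1/p) over distinct primes p | n
φ(105) = 105 · (1 - 1/3) · (1 - 1/5) · (1 - 1/7) = 48

φ(105) = 48


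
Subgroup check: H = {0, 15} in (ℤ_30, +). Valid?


Subgroup test for H = {0, 15} in (ℤ_30, +):
(1) 0 ∈ H? Yes
(2) Closure: for all a,b ∈ H, (a+b) mod 30 ∈ H? Yes
(3) Inverses: for all a ∈ H, -a mod 30 ∈ H? Yes

Yes, H is a subgroup of ℤ_30


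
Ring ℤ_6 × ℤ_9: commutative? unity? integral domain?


Direct product ring; commutative with unity (1,1); but (1,0)·(0,1) = (0,0) gives zero divisors, so not an integral domain
Commutative: Yes
Integral domain: No
Has unity: Yes

ℤ_6 × ℤ_9: Commutative=Yes, Unity=Yes


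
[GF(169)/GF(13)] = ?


GF(169) = GF(13^2), so the extension degree is 2

[GF(169)/GF(13)] = 2


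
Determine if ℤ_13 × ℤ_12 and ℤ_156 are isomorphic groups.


Comparing ℤ_13 × ℤ_12 and ℤ_156:
gcd(13,12) = 1, so ℤ_13 × ℤ_12 ≅ ℤ_156 (CRT)

Yes, ℤ_13 × ℤ_12 ≅ ℤ_156


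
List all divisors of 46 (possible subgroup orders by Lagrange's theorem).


Lagrange's theorem: |H| divides |G|
|G| = 46
Divisors of 46: 1, 2, 23, 46

Possible subgroup orders: {1, 2, 23, 46}


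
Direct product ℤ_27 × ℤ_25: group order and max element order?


|ℤ_27 × ℤ_25| = 27 × 25 = 675
Max element order = lcm(27,25) = 675
Cyclic? Yes (gcd=1)

|ℤ_27×ℤ_25| = 675, max element order = 675


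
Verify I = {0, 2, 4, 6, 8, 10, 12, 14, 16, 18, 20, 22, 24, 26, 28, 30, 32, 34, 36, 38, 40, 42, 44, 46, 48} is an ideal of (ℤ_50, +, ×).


Check ideal conditions for I = {0, 2, 4, 6, 8, 10, 12, 14, 16, 18, 20, 22, 24, 26, 28, 30, 32, 34, 36, 38, 40, 42, 44, 46, 48} in ℤ_50:
(1) I is an additive subgroup? Yes
(2) For r ∈ ℤ_50 and a ∈ I: r·a ∈ I? Yes

Yes, I is an ideal of ℤ_50


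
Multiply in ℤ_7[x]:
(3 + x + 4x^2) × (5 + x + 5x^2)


Expand and collect like terms; reduce coefficients mod 7:
x^0: 3·5 = 15 ≡ 1 (mod 7)
x^1: 3·1 + 1·5 = 8 ≡ 1 (mod 7)
x^2: 3·5 + 1·1 + 4·5 = 36 ≡ 1 (mod 7)
x^3: 1·5 + 4·1 = 9 ≡ 2 (mod 7)
x^4: 4·5 = 20 ≡ 6 (mod 7)
Result: 1 + x + x^2 + 2x^3 + 6x^4

f · g = 1 + x + x^2 + 2x^3 + 6x^4


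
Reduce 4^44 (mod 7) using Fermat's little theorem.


Fermat's little theorem: if p is prime and gcd(a,p)=1, then a^(p-1) ≡ 1 (mod p)
p = 7 is prime, gcd(4,7) = 1
Reduce exponent: 44 mod 6 = 2
So 4^44 ≡ 4^2 (mod 7)
4^2 mod 7 = 2

4^44 ≡ 2 (mod 7)


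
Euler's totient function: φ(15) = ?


φ(n) = count of k ∈ {1,...,n} with gcd(k,n)=1
Coprimes to 15: {1, 2, 4, 7, 8, 11, 13, 14}
Count: 8

φ(15) = 8


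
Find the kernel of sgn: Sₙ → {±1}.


Kernel = preimage of identity
ker(sgn) = even permutations = Aₙ

ker(sgn) = Aₙ


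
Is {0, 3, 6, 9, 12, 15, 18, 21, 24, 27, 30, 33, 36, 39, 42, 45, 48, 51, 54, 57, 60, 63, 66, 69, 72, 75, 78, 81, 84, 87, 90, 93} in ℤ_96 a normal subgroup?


H = {0, 3, 6, 9, 12, 15, 18, 21, 24, 27, 30, 33, 36, 39, 42, 45, 48, 51, 54, 57, 60, 63, 66, 69, 72, 75, 78, 81, 84, 87, 90, 93} in ℤ_96
ℤ_96 is abelian; every subgroup of an abelian group is normal

Yes, normal subgroup


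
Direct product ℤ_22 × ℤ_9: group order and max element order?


|ℤ_22 × ℤ_9| = 22 × 9 = 198
Max element order = lcm(22,9) = 198
Cyclic? Yes (gcd=1)

|ℤ_22×ℤ_9| = 198, max element order = 198


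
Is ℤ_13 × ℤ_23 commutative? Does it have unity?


Direct product ring; commutative with unity (1,1); but (1,0)·(0,1) = (0,0) gives zero divisors, so not an integral domain
Commutative: Yes
Integral domain: No
Has unity: Yes

ℤ_13 × ℤ_23: Commutative=Yes, Unity=Yes


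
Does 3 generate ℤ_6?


g generates ℤ_n iff gcd(g, n) = 1
gcd(3, 6) = 3
Since gcd = 3 ≠ 1, ⟨3⟩ has order 2 < 6, so 3 is not a generator.

No, 3 does not generate ℤ_6


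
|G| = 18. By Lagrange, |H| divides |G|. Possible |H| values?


Lagrange's theorem: |H| divides |G|
|G| = 18
Divisors of 18: 1, 2, 3, 6, 9, 18

Possible subgroup orders: {1, 2, 3, 6, 9, 18}


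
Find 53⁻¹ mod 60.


Use the extended Euclidean algorithm to write 1 = 53·s + 60·t; then s mod 60 is the inverse.
Euclidean algorithm:
  53 = 0·60 + 53
  60 = 1·53 + 7
  53 = 7·7 + 4
  7 = 1·4 + 3
  4 = 1·3 + 1
  3 = 3·1 + 0
gcd(53,60) = 1
Back-substitution gives: 53·(17) + 60·(-15) = 1
So 53⁻¹ ≡ 17 ≡ 17 (mod 60)
Check: 53 × 17 = 901 ≡ 1 (mod 60) ✓

53⁻¹ ≡ 17 (mod 60)


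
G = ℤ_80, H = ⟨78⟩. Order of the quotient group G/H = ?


|⟨78⟩| = n / gcd(78, 80) = 80 / 2 = 40
H is normal (ℤ_80 is abelian).
|G/H| = |G| / |H| = 80 / 40 = 2

|G/H| = 2


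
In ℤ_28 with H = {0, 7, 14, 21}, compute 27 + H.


27 + H = {27 + h (mod 28) : h ∈ H}
27+0=27, 27+7=6, 27+14=13, 27+21=20
27 + H = {6, 13, 20, 27} = 6 + H

27 + H = {6, 13, 20, 27}


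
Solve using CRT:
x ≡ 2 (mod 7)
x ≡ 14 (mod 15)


m₁ = 7, m₂ = 15, gcd = 1, so CRT applies. M = m₁·m₂ = 105
Let M₁ = M/m₁ = 15, M₂ = M/m₂ = 7
Find y₁ ≡ M₁⁻¹ (mod m₁): 15⁻¹ ≡ 1 (mod 7)
Find y₂ ≡ M₂⁻¹ (mod m₂): 7⁻¹ ≡ 13 (mod 15)
x = a₁·M₁·y₁ + a₂·M₂·y₂ = 2·15·1 + 14·7·13 = 1304
Reduce mod 105: x ≡ 44
Check: 44 mod 7 = 2 ✓, 44 mod 15 = 14 ✓

x ≡ 44 (mod 105)


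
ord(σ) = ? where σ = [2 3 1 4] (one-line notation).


Cycle decomposition: (1 2 3)
Cycle lengths: 3
Order = lcm(3) = 3

ord(σ) = 3


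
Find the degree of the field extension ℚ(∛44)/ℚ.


∛44 has minimal polynomial x³ - 44 (irreducible over ℚ since 44 is not a perfect cube)

[ℚ(∛44)/ℚ] = 3


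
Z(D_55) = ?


Z(G) = {g ∈ G | gx = xg for all x ∈ G}
For odd n, Z(D_n) = {e}: no nontrivial rotation commutes with all reflections

Z(D_55) = {e}


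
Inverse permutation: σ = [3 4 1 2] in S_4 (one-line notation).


To find σ⁻¹, swap domain and range:
σ(1) = 3 → σ⁻¹(3) = 1
σ(2) = 4 → σ⁻¹(4) = 2
σ(3) = 1 → σ⁻¹(1) = 3
σ(4) = 2 → σ⁻¹(2) = 4

σ⁻¹ = [3 4 1 2]


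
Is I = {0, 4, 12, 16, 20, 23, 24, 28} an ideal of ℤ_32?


Check ideal conditions for I = {0, 4, 12, 16, 20, 23, 24, 28} in ℤ_32:
(1) I is an additive subgroup? No
(2) For r ∈ ℤ_32 and a ∈ I: r·a ∈ I? No  [counterexample: r=2, a=4, r·a mod 32 = 8 ∉ I]

No, I is not an ideal of ℤ_32


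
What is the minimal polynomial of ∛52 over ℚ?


∛52 satisfies x³ - 52 = 0, irreducible over ℚ (no rational root; 52 is not a perfect cube)

Minimal polynomial: x³ - 52


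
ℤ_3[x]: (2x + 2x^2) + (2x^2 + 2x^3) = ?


Add coefficients mod 3:
x^0: 0 + 0 = 0 (mod 3)
x^1: 2 + 0 = 2 (mod 3)
x^2: 2 + 2 = 1 (mod 3)
x^3: 0 + 2 = 2 (mod 3)
Result: 2x + x^2 + 2x^3

f + g = 2x + x^2 + 2x^3


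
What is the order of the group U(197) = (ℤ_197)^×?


U(n) is the group of units mod n; |U(n)| = φ(n)
|U(197)| = φ(197) = 196

|U(197) = (ℤ_197)^×| = 196


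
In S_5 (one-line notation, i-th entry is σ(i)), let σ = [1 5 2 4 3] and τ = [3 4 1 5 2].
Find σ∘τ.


σ∘τ: apply τ first, then σ
1 →τ 3 →σ 2
2 →τ 4 →σ 4
3 →τ 1 →σ 1
4 →τ 5 →σ 3
5 →τ 2 →σ 5

σ∘τ = [2 4 1 3 5]


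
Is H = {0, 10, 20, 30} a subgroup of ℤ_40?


Subgroup test for H = {0, 10, 20, 30} in (ℤ_40, +):
(1) 0 ∈ H? Yes
(2) Closure: for all a,b ∈ H, (a+b) mod 40 ∈ H? Yes
(3) Inverses: for all a ∈ H, -a mod 40 ∈ H? Yes

Yes, H is a subgroup of ℤ_40


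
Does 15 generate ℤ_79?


g generates ℤ_n iff gcd(g, n) = 1
gcd(15, 79) = 1
Since gcd = 1, 15 is a generator.

Yes, 15 generates ℤ_79


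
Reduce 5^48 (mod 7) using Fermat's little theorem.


Fermat's little theorem: if p is prime and gcd(a,p)=1, then a^(p-1) ≡ 1 (mod p)
p = 7 is prime, gcd(5,7) = 1
Reduce exponent: 48 mod 6 = 0
So 5^48 ≡ 5^0 (mod 7)
5^0 = 1

5^48 ≡ 1 (mod 7)


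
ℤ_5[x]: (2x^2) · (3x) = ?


Expand and collect like terms; reduce coefficients mod 5:
x^0: 0·0 = 0 ≡ 0 (mod 5)
x^1: 0·3 + 0·0 = 0 ≡ 0 (mod 5)
x^2: 0·3 + 2·0 = 0 ≡ 0 (mod 5)
x^3: 2·3 = 6 ≡ 1 (mod 5)
Result: x^3

f · g = x^3


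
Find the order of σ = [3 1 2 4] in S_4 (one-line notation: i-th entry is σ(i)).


Cycle decomposition: (1 3 2)
Cycle lengths: 3
Order = lcm(3) = 3

ord(σ) = 3


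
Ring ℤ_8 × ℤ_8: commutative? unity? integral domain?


Direct product ring; commutative with unity (1,1); but (1,0)·(0,1) = (0,0) gives zero divisors, so not an integral domain
Commutative: Yes
Integral domain: No
Has unity: Yes

ℤ_8 × ℤ_8: Commutative=Yes, Unity=Yes


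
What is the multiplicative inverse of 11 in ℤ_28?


Use the extended Euclidean algorithm to write 1 = 11·s + 28·t; then s mod 28 is the inverse.
Euclidean algorithm:
  11 = 0·28 + 11
  28 = 2·11 + 6
  11 = 1·6 + 5
  6 = 1·5 + 1
  5 = 5·1 + 0
gcd(11,28) = 1
Back-substitution gives: 11·(-5) + 28·(2) = 1
So 11⁻¹ ≡ -5 ≡ 23 (mod 28)
Check: 11 × 23 = 253 ≡ 1 (mod 28) ✓

11⁻¹ ≡ 23 (mod 28)


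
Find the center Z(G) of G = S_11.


Z(G) = {g ∈ G | gx = xg for all x ∈ G}
S_n is non-abelian for n ≥ 3; Z(S_11) is trivial

Z(S_11) = {e}


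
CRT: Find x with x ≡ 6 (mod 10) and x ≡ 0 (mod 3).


m₁ = 10, m₂ = 3, gcd = 1, so CRT applies. M = m₁·m₂ = 30
Let M₁ = M/m₁ = 3, M₂ = M/m₂ = 10
Find y₁ ≡ M₁⁻¹ (mod m₁): 3⁻¹ ≡ 7 (mod 10)
Find y₂ ≡ M₂⁻¹ (mod m₂): 10⁻¹ ≡ 1 (mod 3)
x = a₁·M₁·y₁ + a₂·M₂·y₂ = 6·3·7 + 0·10·1 = 126
Reduce mod 30: x ≡ 6
Check: 6 mod 10 = 6 ✓, 6 mod 3 = 0 ✓

x ≡ 6 (mod 30)


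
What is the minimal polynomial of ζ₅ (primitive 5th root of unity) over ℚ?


ζ₅ is a root of Φ₅(x) = x⁴ + x³ + x² + x + 1, irreducible over ℚ

Minimal polynomial: x⁴ + x³ + x² + x + 1


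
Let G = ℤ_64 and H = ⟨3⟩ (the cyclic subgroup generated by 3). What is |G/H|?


|⟨3⟩| = n / gcd(3, 64) = 64 / 1 = 64
H is normal (ℤ_64 is abelian).
|G/H| = |G| / |H| = 64 / 64 = 1

|G/H| = 1


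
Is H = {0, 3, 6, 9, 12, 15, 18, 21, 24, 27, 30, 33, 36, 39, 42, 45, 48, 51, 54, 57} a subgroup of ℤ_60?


Subgroup test for H = {0, 3, 6, 9, 12, 15, 18, 21, 24, 27, 30, 33, 36, 39, 42, 45, 48, 51, 54, 57} in (ℤ_60, +):
(1) 0 ∈ H? Yes
(2) Closure: for all a,b ∈ H, (a+b) mod 60 ∈ H? Yes
(3) Inverses: for all a ∈ H, -a mod 60 ∈ H? Yes

Yes, H is a subgroup of ℤ_60


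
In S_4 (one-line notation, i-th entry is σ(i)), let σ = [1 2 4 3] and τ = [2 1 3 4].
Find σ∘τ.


σ∘τ: apply τ first, then σ
1 →τ 2 →σ 2
2 →τ 1 →σ 1
3 →τ 3 →σ 4
4 →τ 4 →σ 3

σ∘τ = [2 1 4 3]


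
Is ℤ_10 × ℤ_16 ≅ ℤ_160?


Comparing ℤ_10 × ℤ_16 and ℤ_160:
gcd(10,16) = 2 ≠ 1. Max element order in ℤ_10×ℤ_16 is lcm(10,16) = 80 < 160, so it has no element of order 160

No, ℤ_10 × ℤ_16 ≇ ℤ_160


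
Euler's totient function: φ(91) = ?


Factor n: 91 = 7 × 13
φ(n) = n · ∏(1 - 1/p) over distinct primes p | n
φ(91) = 91 · (1 - 1/7) · (1 - 1/13) = 72

φ(91) = 72


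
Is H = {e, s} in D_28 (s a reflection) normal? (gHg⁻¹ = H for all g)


H = {e, s} in D_28 (s a reflection)
r·s·r⁻¹ = sr⁻² ≠ s for n ≥ 3, so {e, s} is not closed under conjugation

No, not a normal subgroup


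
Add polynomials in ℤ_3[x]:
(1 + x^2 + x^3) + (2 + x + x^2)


Add coefficients mod 3:
x^0: 1 + 2 = 0 (mod 3)
x^1: 0 + 1 = 1 (mod 3)
x^2: 1 + 1 = 2 (mod 3)
x^3: 1 + 0 = 1 (mod 3)
Result: x + 2x^2 + x^3

f + g = x + 2x^2 + x^3


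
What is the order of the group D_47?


|D_n| = 2n (n rotations and n reflections)
|D_47| = 2×47 = 94

|D_47| = 94


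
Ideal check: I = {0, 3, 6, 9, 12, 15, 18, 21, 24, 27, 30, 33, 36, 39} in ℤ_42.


Check ideal conditions for I = {0, 3, 6, 9, 12, 15, 18, 21, 24, 27, 30, 33, 36, 39} in ℤ_42:
(1) I is an additive subgroup? Yes
(2) For r ∈ ℤ_42 and a ∈ I: r·a ∈ I? Yes

Yes, I is an ideal of ℤ_42


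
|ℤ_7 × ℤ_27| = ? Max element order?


|ℤ_7 × ℤ_27| = 7 × 27 = 189
Max element order = lcm(7,27) = 189
Cyclic? Yes (gcd=1)

|ℤ_7×ℤ_27| = 189, max element order = 189


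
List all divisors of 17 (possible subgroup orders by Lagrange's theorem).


Lagrange's theorem: |H| divides |G|
|G| = 17
Divisors of 17: 1, 17

Possible subgroup orders: {1, 17}


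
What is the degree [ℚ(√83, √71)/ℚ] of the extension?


[ℚ(√83,√71):ℚ] = [ℚ(√83,√71):ℚ(√83)]·[ℚ(√83):ℚ] = 2·2 = 4

[ℚ(√83, √71)/ℚ] = 4


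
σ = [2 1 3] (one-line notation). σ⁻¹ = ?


To find σ⁻¹, swap domain and range:
σ(1) = 2 → σ⁻¹(2) = 1
σ(2) = 1 → σ⁻¹(1) = 2
σ(3) = 3 → σ⁻¹(3) = 3

σ⁻¹ = [2 1 3]


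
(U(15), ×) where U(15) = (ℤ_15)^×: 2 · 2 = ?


Operation: multiplication mod 15
2 · 2 = (a × b) mod 15 with a = 2, b = 2

2 · 2 = 4


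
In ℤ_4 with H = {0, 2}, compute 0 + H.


0 + H = {0 + h (mod 4) : h ∈ H}
0+0=0, 0+2=2

0 + H = {0, 2}


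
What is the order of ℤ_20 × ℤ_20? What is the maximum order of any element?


|ℤ_20 × ℤ_20| = 20 × 20 = 400
Max element order = lcm(20,20) = 20
Cyclic? No (gcd=20)

|ℤ_20×ℤ_20| = 400, max element order = 20


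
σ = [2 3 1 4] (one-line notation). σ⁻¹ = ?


To find σ⁻¹, swap domain and range:
σ(1) = 2 → σ⁻¹(2) = 1
σ(2) = 3 → σ⁻¹(3) = 2
σ(3) = 1 → σ⁻¹(1) = 3
σ(4) = 4 → σ⁻¹(4) = 4

σ⁻¹ = [3 1 2 4]


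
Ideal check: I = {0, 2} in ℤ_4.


Check ideal conditions for I = {0, 2} in ℤ_4:
(1) I is an additive subgroup? Yes
(2) For r ∈ ℤ_4 and a ∈ I: r·a ∈ I? Yes

Yes, I is an ideal of ℤ_4


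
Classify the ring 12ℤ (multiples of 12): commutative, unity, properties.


12ℤ is a commutative ring under +,× but has no multiplicative identity (1 ∉ 12ℤ); it has no zero divisors, but without unity it is not an integral domain
Commutative: Yes
Integral domain: No
Has unity: No

12ℤ (multiples of 12): Commutative=Yes, Unity=No


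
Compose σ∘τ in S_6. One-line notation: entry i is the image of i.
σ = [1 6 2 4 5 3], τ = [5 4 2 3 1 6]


σ∘τ: apply τ first, then σ
1 →τ 5 →σ 5
2 →τ 4 →σ 4
3 →τ 2 →σ 6
4 →τ 3 →σ 2
5 →τ 1 →σ 1
6 →τ 6 →σ 3

σ∘τ = [5 4 6 2 1 3]


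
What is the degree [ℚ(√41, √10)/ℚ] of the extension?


[ℚ(√41,√10):ℚ] = [ℚ(√41,√10):ℚ(√41)]·[ℚ(√41):ℚ] = 2·2 = 4

[ℚ(√41, √10)/ℚ] = 4


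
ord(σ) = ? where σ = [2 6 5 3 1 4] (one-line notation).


Cycle decomposition: (1 2 6 4 3 5)
Cycle lengths: 6
Order = lcm(6) = 6

ord(σ) = 6


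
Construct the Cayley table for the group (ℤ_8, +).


Elements: {0, 1, 2, 3, 4, 5, 6, 7}
Operation: addition mod 8
Entry (a, b) = (a + b) mod 8

Cayley table:
  | 0 | 1 | 2 | 3 | 4 | 5 | 6 | 7
0 | 0 | 1 | 2 | 3 | 4 | 5 | 6 | 7
1 | 1 | 2 | 3 | 4 | 5 | 6 | 7 | 0
2 | 2 | 3 | 4 | 5 | 6 | 7 | 0 | 1
3 | 3 | 4 | 5 | 6 | 7 | 0 | 1 | 2
4 | 4 | 5 | 6 | 7 | 0 | 1 | 2 | 3
5 | 5 | 6 | 7 | 0 | 1 | 2 | 3 | 4
6 | 6 | 7 | 0 | 1 | 2 | 3 | 4 | 5
7 | 7 | 0 | 1 | 2 | 3 | 4 | 5 | 6


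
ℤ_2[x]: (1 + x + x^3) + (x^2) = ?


Add coefficients mod 2:
x^0: 1 + 0 = 1 (mod 2)
x^1: 1 + 0 = 1 (mod 2)
x^2: 0 + 1 = 1 (mod 2)
x^3: 1 + 0 = 1 (mod 2)
Result: 1 + x + x^2 + x^3

f + g = 1 + x + x^2 + x^3


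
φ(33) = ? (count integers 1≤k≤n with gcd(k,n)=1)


Factor n: 33 = 3 × 11
φ(n) = n · ∏(1 - 1/p) over distinct primes p | n
φ(33) = 33 · (1 - 1/3) · (1 - 1/11) = 20

φ(33) = 20


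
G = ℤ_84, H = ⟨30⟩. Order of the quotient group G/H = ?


|⟨30⟩| = n / gcd(30, 84) = 84 / 6 = 14
H is normal (ℤ_84 is abelian).
|G/H| = |G| / |H| = 84 / 14 = 6

|G/H| = 6


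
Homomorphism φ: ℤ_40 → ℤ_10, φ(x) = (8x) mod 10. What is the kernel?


Kernel = preimage of identity
ker(φ) = {x ∈ ℤ_40 : 8x ≡ 0 (mod 10)}. Since 10 | 40, φ is well-defined. The kernel is the cyclic subgroup ⟨5⟩ of ℤ_40 (order 8), i.e. {0, 5, 10, 15, 20, 25, 30, 35}

ker(φ) = {0, 5, 10, 15, 20, 25, 30, 35}


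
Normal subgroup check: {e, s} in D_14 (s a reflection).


H = {e, s} in D_14 (s a reflection)
r·s·r⁻¹ = sr⁻² ≠ s for n ≥ 3, so {e, s} is not closed under conjugation

No, not a normal subgroup


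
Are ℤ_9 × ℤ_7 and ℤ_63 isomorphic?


Comparing ℤ_9 × ℤ_7 and ℤ_63:
gcd(9,7) = 1, so ℤ_9 × ℤ_7 ≅ ℤ_63 (CRT)

Yes, ℤ_9 × ℤ_7 ≅ ℤ_63


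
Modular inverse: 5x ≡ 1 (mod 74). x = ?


Use the extended Euclidean algorithm to write 1 = 5·s + 74·t; then s mod 74 is the inverse.
Euclidean algorithm:
  5 = 0·74 + 5
  74 = 14·5 + 4
  5 = 1·4 + 1
  4 = 4·1 + 0
gcd(5,74) = 1
Back-substitution gives: 5·(15) + 74·(-1) = 1
So 5⁻¹ ≡ 15 ≡ 15 (mod 74)
Check: 5 × 15 = 75 ≡ 1 (mod 74) ✓

5⁻¹ ≡ 15 (mod 74)


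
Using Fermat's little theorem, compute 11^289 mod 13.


Fermat's little theorem: if p is prime and gcd(a,p)=1, then a^(p-1) ≡ 1 (mod p)
p = 13 is prime, gcd(11,13) = 1
Reduce exponent: 289 mod 12 = 1
So 11^289 ≡ 11^1 (mod 13)
11^1 mod 13 = 11

11^289 ≡ 11 (mod 13)


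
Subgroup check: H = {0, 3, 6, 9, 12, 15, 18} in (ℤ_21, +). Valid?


Subgroup test for H = {0, 3, 6, 9, 12, 15, 18} in (ℤ_21, +):
(1) 0 ∈ H? Yes
(2) Closure: for all a,b ∈ H, (a+b) mod 21 ∈ H? Yes
(3) Inverses: for all a ∈ H, -a mod 21 ∈ H? Yes

Yes, H is a subgroup of ℤ_21


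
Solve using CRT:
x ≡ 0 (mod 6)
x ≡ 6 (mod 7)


m₁ = 6, m₂ = 7, gcd = 1, so CRT applies. M = m₁·m₂ = 42
Let M₁ = M/m₁ = 7, M₂ = M/m₂ = 6
Find y₁ ≡ M₁⁻¹ (mod m₁): 7⁻¹ ≡ 1 (mod 6)
Find y₂ ≡ M₂⁻¹ (mod m₂): 6⁻¹ ≡ 6 (mod 7)
x = a₁·M₁·y₁ + a₂·M₂·y₂ = 0·7·1 + 6·6·6 = 216
Reduce mod 42: x ≡ 6
Check: 6 mod 6 = 0 ✓, 6 mod 7 = 6 ✓

x ≡ 6 (mod 42)


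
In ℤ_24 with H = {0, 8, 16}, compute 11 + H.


11 + H = {11 + h (mod 24) : h ∈ H}
11+0=11, 11+8=19, 11+16=3
11 + H = {3, 11, 19} = 3 + H

11 + H = {3, 11, 19}


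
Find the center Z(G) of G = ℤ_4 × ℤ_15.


Z(G) = {g ∈ G | gx = xg for all x ∈ G}
Direct product of abelian groups is abelian, so Z(G) = G

Z(ℤ_4 × ℤ_15) = ℤ_4 × ℤ_15


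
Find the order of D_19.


|D_n| = 2n (n rotations and n reflections)
|D_19| = 2×19 = 38

|D_19| = 38


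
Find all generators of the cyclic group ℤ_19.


g generates ℤ_n iff gcd(g,n) = 1
Prime factors of 19: 19
Generators are g ∈ {1,...,18} not divisible by any of these primes.
Generators: {1, 2, 3, 4, 5, 6, 7, 8, 9, 10, 11, 12, 13, 14, 15, 16, 17, 18}
Number of generators = φ(19) = 18

Generators of ℤ_19 = {1, 2, 3, 4, 5, 6, 7, 8, 9, 10, 11, 12, 13, 14, 15, 16, 17, 18}


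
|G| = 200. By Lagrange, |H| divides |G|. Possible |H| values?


Lagrange's theorem: |H| divides |G|
|G| = 200
Divisors of 200: 1, 2, 4, 5, 8, 10, 20, 25, 40, 50, 100, 200

Possible subgroup orders: {1, 2, 4, 5, 8, 10, 20, 25, 40, 50, 100, 200}


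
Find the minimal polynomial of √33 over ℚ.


√33 satisfies x² - 33 = 0, irreducible over ℚ since 33 is squarefree

Minimal polynomial: x² - 33


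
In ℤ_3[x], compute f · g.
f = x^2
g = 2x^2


Expand and collect like terms; reduce coefficients mod 3:
x^0: 0·0 = 0 ≡ 0 (mod 3)
x^1: 0·0 + 0·0 = 0 ≡ 0 (mod 3)
x^2: 0·2 + 0·0 + 1·0 = 0 ≡ 0 (mod 3)
x^3: 0·2 + 1·0 = 0 ≡ 0 (mod 3)
x^4: 1·2 = 2 ≡ 2 (mod 3)
Result: 2x^4

f · g = 2x^4


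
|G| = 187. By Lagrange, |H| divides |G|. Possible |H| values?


Lagrange's theorem: |H| divides |G|
|G| = 187
Divisors of 187: 1, 11, 17, 187

Possible subgroup orders: {1, 11, 17, 187}


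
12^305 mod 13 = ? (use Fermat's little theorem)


Fermat's little theorem: if p is prime and gcd(a,p)=1, then a^(p-1) ≡ 1 (mod p)
p = 13 is prime, gcd(12,13) = 1
Reduce exponent: 305 mod 12 = 5
So 12^305 ≡ 12^5 (mod 13)
12^5 mod 13 = 12

12^305 ≡ 12 (mod 13)


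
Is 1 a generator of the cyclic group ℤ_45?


g generates ℤ_n iff gcd(g, n) = 1
gcd(1, 45) = 1
Since gcd = 1, 1 is a generator.

Yes, 1 generates ℤ_45


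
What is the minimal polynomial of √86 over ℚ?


√86 satisfies x² - 86 = 0, irreducible over ℚ since 86 is squarefree

Minimal polynomial: x² - 86


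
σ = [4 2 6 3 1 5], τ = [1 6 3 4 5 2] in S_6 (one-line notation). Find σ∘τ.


σ∘τ: apply τ first, then σ
1 →τ 1 →σ 4
2 →τ 6 →σ 5
3 →τ 3 →σ 6
4 →τ 4 →σ 3
5 →τ 5 →σ 1
6 →τ 2 →σ 2

σ∘τ = [4 5 6 3 1 2]


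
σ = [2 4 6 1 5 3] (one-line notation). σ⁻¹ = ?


To find σ⁻¹, swap domain and range:
σ(1) = 2 → σ⁻¹(2) = 1
σ(2) = 4 → σ⁻¹(4) = 2
σ(3) = 6 → σ⁻¹(6) = 3
σ(4) = 1 → σ⁻¹(1) = 4
σ(5) = 5 → σ⁻¹(5) = 5
σ(6) = 3 → σ⁻¹(3) = 6

σ⁻¹ = [4 1 6 2 5 3]


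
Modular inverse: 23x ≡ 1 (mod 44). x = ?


Use the extended Euclidean algorithm to write 1 = 23·s + 44·t; then s mod 44 is the inverse.
Euclidean algorithm:
  23 = 0·44 + 23
  44 = 1·23 + 21
  23 = 1·21 + 2
  21 = 10·2 + 1
  2 = 2·1 + 0
gcd(23,44) = 1
Back-substitution gives: 23·(-21) + 44·(11) = 1
So 23⁻¹ ≡ -21 ≡ 23 (mod 44)
Check: 23 × 23 = 529 ≡ 1 (mod 44) ✓

23⁻¹ ≡ 23 (mod 44)


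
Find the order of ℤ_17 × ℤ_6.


|A × B| = |A| · |B|
|ℤ_17 × ℤ_6| = 17 × 6 = 102

|ℤ_17 × ℤ_6| = 102


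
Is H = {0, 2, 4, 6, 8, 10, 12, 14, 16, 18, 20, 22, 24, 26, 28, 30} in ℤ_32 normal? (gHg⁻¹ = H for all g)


H = {0, 2, 4, 6, 8, 10, 12, 14, 16, 18, 20, 22, 24, 26, 28, 30} in ℤ_32
ℤ_32 is abelian; every subgroup of an abelian group is normal

Yes, normal subgroup


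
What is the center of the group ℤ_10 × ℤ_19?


Z(G) = {g ∈ G | gx = xg for all x ∈ G}
Direct product of abelian groups is abelian, so Z(G) = G

Z(ℤ_10 × ℤ_19) = ℤ_10 × ℤ_19


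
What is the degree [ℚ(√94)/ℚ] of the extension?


√94 has minimal polynomial x² - 94 (irreducible over ℚ since 94 is squarefree)

[ℚ(√94)/ℚ] = 2


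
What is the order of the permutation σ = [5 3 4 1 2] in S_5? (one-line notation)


Cycle decomposition: (1 5 2 3 4)
Cycle lengths: 5
Order = lcm(5) = 5

ord(σ) = 5


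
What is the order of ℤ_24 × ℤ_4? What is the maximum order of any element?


|ℤ_24 × ℤ_4| = 24 × 4 = 96
Max element order = lcm(24,4) = 24
Cyclic? No (gcd=4)

|ℤ_24×ℤ_4| = 96, max element order = 24


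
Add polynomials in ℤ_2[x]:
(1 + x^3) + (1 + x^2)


Add coefficients mod 2:
x^0: 1 + 1 = 0 (mod 2)
x^1: 0 + 0 = 0 (mod 2)
x^2: 0 + 1 = 1 (mod 2)
x^3: 1 + 0 = 1 (mod 2)
Result: x^2 + x^3

f + g = x^2 + x^3
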